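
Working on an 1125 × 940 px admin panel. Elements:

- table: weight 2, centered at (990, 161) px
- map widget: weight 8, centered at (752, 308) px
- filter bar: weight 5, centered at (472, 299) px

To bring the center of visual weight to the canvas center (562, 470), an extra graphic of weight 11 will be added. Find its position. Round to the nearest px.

With the extra graphic, Σw becomes 2 + 8 + 5 + 11 = 26.
x: need Σw·x = 26·562 = 14612. Existing = 2·990 + 8·752 + 5·472 = 10356. Remainder 4256 / 11 ≈ 386.91.
y: need Σw·y = 26·470 = 12220. Existing = 2·161 + 8·308 + 5·299 = 4281. Remainder 7939 / 11 ≈ 721.73.

(387, 722)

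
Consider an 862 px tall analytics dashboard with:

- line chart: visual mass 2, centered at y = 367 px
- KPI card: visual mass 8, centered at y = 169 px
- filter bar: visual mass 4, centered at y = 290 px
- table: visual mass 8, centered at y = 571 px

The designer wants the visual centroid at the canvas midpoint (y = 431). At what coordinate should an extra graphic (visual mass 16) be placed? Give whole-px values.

After adding the extra graphic, total weight = 2 + 8 + 4 + 8 + 16 = 38.
y: need Σw·y = 38·431 = 16378. Existing = 2·367 + 8·169 + 4·290 + 8·571 = 7814. Remainder 8564 / 16 ≈ 535.25.

y ≈ 535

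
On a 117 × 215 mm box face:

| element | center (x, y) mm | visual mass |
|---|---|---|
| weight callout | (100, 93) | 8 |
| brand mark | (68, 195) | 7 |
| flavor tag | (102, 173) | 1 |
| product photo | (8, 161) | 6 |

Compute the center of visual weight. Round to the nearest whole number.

Weights sum to 8 + 7 + 1 + 6 = 22.
x-moment: 8·100 + 7·68 + 1·102 + 6·8 = 1426; centroid 1426/22 ≈ 64.82.
y-moment: 8·93 + 7·195 + 1·173 + 6·161 = 3248; centroid 3248/22 ≈ 147.64.

(65, 148)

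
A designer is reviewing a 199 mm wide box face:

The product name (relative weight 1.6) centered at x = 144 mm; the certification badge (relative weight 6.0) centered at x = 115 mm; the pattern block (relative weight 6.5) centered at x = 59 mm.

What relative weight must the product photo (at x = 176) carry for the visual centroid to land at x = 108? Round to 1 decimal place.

Existing Σw = 14.1 (1.6 + 6.0 + 6.5); existing moment 1.6·144 + 6.0·115 + 6.5·59 = 1303.9.
Balance at x = 108 requires (1303.9 + w·176) / (14.1 + w) = 108.
Solving: w = (108·14.1 − 1303.9) / (176 − 108) = 218.9 / 68 ≈ 3.22.

w ≈ 3.2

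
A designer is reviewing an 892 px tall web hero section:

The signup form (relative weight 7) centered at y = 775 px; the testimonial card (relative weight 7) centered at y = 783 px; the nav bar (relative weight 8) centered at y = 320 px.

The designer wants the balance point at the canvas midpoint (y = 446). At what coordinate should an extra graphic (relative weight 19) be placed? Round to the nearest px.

y ≈ 254

With the extra graphic, Σw becomes 7 + 7 + 8 + 19 = 41.
Along y: (13466 + 19·y) / 41 = 446 (existing moment 7·775 + 7·783 + 8·320 = 13466) ⇒ y = (18286 − 13466) / 19 ≈ 253.68.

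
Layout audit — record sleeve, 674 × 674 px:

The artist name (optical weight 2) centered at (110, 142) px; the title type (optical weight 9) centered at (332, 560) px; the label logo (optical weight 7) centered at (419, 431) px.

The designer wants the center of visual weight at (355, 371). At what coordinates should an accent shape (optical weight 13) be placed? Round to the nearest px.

(374, 243)

New total weight: (2 + 9 + 7) + 13 = 31.
x: need Σw·x = 31·355 = 11005. Existing = 2·110 + 9·332 + 7·419 = 6141. Remainder 4864 / 13 ≈ 374.15.
y: need Σw·y = 31·371 = 11501. Existing = 2·142 + 9·560 + 7·431 = 8341. Remainder 3160 / 13 ≈ 243.08.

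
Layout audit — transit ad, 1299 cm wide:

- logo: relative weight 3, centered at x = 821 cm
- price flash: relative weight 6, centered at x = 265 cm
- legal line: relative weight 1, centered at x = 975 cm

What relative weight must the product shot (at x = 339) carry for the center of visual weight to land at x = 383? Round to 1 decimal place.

w ≈ 27.2

Existing Σw = 10 (3 + 6 + 1); existing moment 3·821 + 6·265 + 1·975 = 5028.
Balance at x = 383 requires (5028 + w·339) / (10 + w) = 383.
Rearranging, w·(339 − 383) = 383·10 − 5028 = -1198, so w ≈ -1198/-44 = 27.23.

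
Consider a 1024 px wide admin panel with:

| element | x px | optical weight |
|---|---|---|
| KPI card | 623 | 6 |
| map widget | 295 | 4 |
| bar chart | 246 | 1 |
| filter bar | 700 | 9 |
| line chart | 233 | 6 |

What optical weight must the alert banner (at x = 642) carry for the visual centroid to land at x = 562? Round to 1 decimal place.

Existing Σw = 26 (6 + 4 + 1 + 9 + 6); existing moment 6·623 + 4·295 + 1·246 + 9·700 + 6·233 = 12862.
Set Σw·x/Σw = 562: (12862 + 642w) = 562·(26 + w).
Solving: w = (562·26 − 12862) / (642 − 562) = 1750 / 80 ≈ 21.88.

w ≈ 21.9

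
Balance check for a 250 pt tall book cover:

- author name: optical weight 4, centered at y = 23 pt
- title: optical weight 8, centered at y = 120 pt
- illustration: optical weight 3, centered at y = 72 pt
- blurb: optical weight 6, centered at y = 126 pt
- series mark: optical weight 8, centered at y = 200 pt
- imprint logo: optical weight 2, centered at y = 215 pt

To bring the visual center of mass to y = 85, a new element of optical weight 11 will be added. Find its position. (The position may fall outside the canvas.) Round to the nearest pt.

After adding the new element, total weight = 4 + 8 + 3 + 6 + 8 + 2 + 11 = 42.
y: target moment 42×85 = 3570; current 4·23 + 8·120 + 3·72 + 6·126 + 8·200 + 2·215 = 4054; the new element supplies -484, so y = -484/11 ≈ -44.00.

y ≈ -44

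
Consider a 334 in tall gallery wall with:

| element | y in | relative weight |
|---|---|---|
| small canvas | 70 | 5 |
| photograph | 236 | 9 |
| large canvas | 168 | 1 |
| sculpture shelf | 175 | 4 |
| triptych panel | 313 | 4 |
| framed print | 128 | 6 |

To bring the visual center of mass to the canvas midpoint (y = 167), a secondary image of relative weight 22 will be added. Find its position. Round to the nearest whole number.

y ≈ 143

New total weight: (5 + 9 + 1 + 4 + 4 + 6) + 22 = 51.
Along y: (5362 + 22·y) / 51 = 167 (existing moment 5·70 + 9·236 + 1·168 + 4·175 + 4·313 + 6·128 = 5362) ⇒ y = (8517 − 5362) / 22 ≈ 143.41.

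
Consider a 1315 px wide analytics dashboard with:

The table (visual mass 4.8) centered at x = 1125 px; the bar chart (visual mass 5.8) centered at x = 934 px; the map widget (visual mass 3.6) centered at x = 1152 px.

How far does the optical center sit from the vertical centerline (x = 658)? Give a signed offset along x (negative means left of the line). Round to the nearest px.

≈ 396 px

Total weight = 4.8 + 5.8 + 3.6 = 14.2.
x-moment: 4.8·1125 + 5.8·934 + 3.6·1152 = 14964.4; centroid 14964.4/14.2 ≈ 1053.83.
Difference: 1053.83 − 658 ≈ 395.83.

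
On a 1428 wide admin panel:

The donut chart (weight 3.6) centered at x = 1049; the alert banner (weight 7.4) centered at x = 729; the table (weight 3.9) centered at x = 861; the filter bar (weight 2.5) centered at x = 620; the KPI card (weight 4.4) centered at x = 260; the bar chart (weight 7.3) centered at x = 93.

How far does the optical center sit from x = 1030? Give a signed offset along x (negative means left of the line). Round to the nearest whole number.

Σw = 3.6 + 7.4 + 3.9 + 2.5 + 4.4 + 7.3 = 29.1.
x: moment 15901.8 / weight 29.1 ≈ 546.45
Offset from x = 1030: 546.45 − 1030 ≈ -483.55.

≈ -484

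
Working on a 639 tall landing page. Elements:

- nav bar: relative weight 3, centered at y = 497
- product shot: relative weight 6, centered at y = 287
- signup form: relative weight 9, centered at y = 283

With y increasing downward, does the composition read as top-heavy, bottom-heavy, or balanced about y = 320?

balanced

Total weight = 3 + 6 + 9 = 18.
Σw·y = 3·497 + 6·287 + 9·283 = 5760, so ȳ = 5760/18 ≈ 320.00.
320.00 = 320 exactly: balanced.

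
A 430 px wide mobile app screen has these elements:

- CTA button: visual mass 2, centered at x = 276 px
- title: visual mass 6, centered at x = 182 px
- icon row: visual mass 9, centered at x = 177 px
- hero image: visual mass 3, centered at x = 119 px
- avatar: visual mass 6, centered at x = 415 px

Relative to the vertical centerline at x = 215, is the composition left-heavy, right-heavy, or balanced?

right-heavy

Σw = 2 + 6 + 9 + 3 + 6 = 26.
x: (2·276 + 6·182 + 9·177 + 3·119 + 6·415) / 26 = 6084 / 26 ≈ 234.00
234.0 vs midline 215 → right-heavy.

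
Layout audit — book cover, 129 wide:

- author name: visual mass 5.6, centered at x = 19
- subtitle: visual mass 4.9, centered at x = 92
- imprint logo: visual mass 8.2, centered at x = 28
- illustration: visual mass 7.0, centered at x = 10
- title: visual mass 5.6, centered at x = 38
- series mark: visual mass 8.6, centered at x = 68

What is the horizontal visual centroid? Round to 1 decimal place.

x ≈ 41.5

Weights sum to 5.6 + 4.9 + 8.2 + 7.0 + 5.6 + 8.6 = 39.9.
Σw·x = 1654.4; x̄ = 1654.4/39.9 ≈ 41.46.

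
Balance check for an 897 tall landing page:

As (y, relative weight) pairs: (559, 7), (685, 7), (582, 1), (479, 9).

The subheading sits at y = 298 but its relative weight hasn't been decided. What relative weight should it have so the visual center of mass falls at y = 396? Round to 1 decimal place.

Existing Σw = 24 (7 + 7 + 1 + 9); existing moment 7·559 + 7·685 + 1·582 + 9·479 = 13601.
For the centroid to hit 396: (13601 + w·298) / (24 + w) = 396.
Rearranging, w·(298 − 396) = 396·24 − 13601 = -4097, so w ≈ -4097/-98 = 41.81.

w ≈ 41.8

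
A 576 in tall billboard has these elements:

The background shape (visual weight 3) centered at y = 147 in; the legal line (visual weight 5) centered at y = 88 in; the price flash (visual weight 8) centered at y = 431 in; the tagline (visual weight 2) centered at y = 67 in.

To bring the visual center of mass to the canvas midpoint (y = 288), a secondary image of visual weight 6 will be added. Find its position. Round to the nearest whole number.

New total weight: (3 + 5 + 8 + 2) + 6 = 24.
y: need Σw·y = 24·288 = 6912. Existing = 3·147 + 5·88 + 8·431 + 2·67 = 4463. Remainder 2449 / 6 ≈ 408.17.

y ≈ 408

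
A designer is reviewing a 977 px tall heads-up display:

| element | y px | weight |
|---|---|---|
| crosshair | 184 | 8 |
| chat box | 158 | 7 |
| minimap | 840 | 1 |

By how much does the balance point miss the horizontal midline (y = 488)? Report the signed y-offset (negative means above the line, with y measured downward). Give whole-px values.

≈ -274 px

Σw = 8 + 7 + 1 = 16.
Σw·y = 8·184 + 7·158 + 1·840 = 3418, so ȳ = 3418/16 ≈ 213.62.
Difference: 213.62 − 488 ≈ -274.38.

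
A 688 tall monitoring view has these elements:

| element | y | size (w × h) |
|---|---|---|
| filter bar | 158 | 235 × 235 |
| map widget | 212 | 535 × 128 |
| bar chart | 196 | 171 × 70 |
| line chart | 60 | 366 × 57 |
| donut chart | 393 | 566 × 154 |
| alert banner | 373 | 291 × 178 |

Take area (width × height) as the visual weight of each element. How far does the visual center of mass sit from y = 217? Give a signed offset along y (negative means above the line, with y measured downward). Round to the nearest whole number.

Taking area as weight: filter bar 235·235 = 55225, map widget 535·128 = 68480, bar chart 171·70 = 11970, line chart 366·57 = 20862, donut chart 566·154 = 87164, alert banner 291·178 = 51798. Sum 295499.
y-moment: 55225·158 + 68480·212 + 11970·196 + 20862·60 + 87164·393 + 51798·373 = 80417256; centroid 80417256/295499 ≈ 272.14.
Offset from y = 217: 272.14 − 217 ≈ 55.14.

≈ 55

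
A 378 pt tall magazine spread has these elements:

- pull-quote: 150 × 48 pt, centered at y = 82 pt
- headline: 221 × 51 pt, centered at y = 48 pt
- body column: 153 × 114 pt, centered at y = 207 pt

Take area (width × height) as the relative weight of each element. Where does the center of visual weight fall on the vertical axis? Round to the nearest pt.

Areas → weights: pull-quote 150·48 = 7200, headline 221·51 = 11271, body column 153·114 = 17442; Σw = 35913.
y: (7200·82 + 11271·48 + 17442·207) / 35913 = 4741902 / 35913 ≈ 132.04

y ≈ 132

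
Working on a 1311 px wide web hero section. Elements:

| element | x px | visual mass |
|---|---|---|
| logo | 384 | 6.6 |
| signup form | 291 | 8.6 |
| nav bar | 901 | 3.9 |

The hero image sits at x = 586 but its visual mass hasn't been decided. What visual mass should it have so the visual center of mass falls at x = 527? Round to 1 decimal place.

Fixed elements: Σw = 6.6 + 8.6 + 3.9 = 19.1, Σw·x = 6.6·384 + 8.6·291 + 3.9·901 = 8550.9.
For the centroid to hit 527: (8550.9 + w·586) / (19.1 + w) = 527.
Solving: w = (527·19.1 − 8550.9) / (586 − 527) = 1514.8 / 59 ≈ 25.67.

w ≈ 25.7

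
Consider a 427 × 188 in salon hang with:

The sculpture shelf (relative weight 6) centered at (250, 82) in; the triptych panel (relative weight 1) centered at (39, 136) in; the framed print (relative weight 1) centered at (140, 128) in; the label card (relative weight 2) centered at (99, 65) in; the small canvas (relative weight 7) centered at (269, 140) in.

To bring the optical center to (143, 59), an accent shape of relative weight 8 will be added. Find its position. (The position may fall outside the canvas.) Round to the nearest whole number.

New total weight: (6 + 1 + 1 + 2 + 7) + 8 = 25.
x: target moment 25×143 = 3575; current 6·250 + 1·39 + 1·140 + 2·99 + 7·269 = 3760; the accent shape supplies -185, so x = -185/8 ≈ -23.12.
y: target moment 25×59 = 1475; current 6·82 + 1·136 + 1·128 + 2·65 + 7·140 = 1866; the accent shape supplies -391, so y = -391/8 ≈ -48.88.

(-23, -49)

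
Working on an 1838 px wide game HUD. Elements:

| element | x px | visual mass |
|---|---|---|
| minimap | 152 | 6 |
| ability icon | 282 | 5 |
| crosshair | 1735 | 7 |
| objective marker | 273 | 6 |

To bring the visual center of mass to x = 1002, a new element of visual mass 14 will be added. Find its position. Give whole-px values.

New total weight: (6 + 5 + 7 + 6) + 14 = 38.
x: target moment 38×1002 = 38076; current 6·152 + 5·282 + 7·1735 + 6·273 = 16105; the new element supplies 21971, so x = 21971/14 ≈ 1569.36.

x ≈ 1569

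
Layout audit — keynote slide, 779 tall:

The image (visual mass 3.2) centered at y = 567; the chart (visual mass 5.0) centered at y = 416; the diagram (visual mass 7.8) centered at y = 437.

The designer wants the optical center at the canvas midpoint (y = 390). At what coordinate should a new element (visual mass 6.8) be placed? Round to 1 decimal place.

y ≈ 233.7

New total weight: (3.2 + 5.0 + 7.8) + 6.8 = 22.8.
y: need Σw·y = 22.8·390 = 8892.0. Existing = 3.2·567 + 5.0·416 + 7.8·437 = 7303.0. Remainder 1589.0 / 6.8 ≈ 233.68.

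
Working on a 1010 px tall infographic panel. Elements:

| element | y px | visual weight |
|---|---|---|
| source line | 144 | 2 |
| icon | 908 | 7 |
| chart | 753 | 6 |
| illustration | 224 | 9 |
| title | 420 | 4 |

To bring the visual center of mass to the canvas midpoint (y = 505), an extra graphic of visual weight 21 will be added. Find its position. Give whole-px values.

y ≈ 471

With the extra graphic, Σw becomes 2 + 7 + 6 + 9 + 4 + 21 = 49.
y: need Σw·y = 49·505 = 24745. Existing = 2·144 + 7·908 + 6·753 + 9·224 + 4·420 = 14858. Remainder 9887 / 21 ≈ 470.81.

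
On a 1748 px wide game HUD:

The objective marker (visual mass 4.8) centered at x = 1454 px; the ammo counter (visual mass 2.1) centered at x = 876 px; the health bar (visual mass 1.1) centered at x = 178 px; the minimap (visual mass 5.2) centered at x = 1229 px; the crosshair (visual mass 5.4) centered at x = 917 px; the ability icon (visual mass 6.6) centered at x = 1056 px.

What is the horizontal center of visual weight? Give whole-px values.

x ≈ 1084

Weights sum to 4.8 + 2.1 + 1.1 + 5.2 + 5.4 + 6.6 = 25.2.
Σw·x = 27326.8; x̄ = 27326.8/25.2 ≈ 1084.40.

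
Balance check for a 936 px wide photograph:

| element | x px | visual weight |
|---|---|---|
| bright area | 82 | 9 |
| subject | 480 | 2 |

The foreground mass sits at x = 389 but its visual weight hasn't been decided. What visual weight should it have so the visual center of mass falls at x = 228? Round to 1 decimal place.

Fixed elements: Σw = 9 + 2 = 11, Σw·x = 9·82 + 2·480 = 1698.
Balance at x = 228 requires (1698 + w·389) / (11 + w) = 228.
Solving: w = (228·11 − 1698) / (389 − 228) = 810 / 161 ≈ 5.03.

w ≈ 5.0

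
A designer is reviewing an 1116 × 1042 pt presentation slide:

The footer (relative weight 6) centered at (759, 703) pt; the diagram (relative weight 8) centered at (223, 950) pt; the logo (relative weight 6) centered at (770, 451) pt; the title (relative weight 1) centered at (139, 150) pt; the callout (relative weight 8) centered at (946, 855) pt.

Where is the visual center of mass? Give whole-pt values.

(644, 742)

Σw = 6 + 8 + 6 + 1 + 8 = 29.
Σw·x = 6·759 + 8·223 + 6·770 + 1·139 + 8·946 = 18665, so x̄ = 18665/29 ≈ 643.62.
Σw·y = 6·703 + 8·950 + 6·451 + 1·150 + 8·855 = 21514, so ȳ = 21514/29 ≈ 741.86.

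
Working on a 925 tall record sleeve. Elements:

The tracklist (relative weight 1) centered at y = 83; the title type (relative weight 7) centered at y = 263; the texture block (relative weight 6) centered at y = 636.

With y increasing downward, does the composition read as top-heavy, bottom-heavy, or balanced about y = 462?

top-heavy

Weights sum to 1 + 7 + 6 = 14.
y-moment: 1·83 + 7·263 + 6·636 = 5740; centroid 5740/14 ≈ 410.00.
410.0 vs midline 462 → top-heavy.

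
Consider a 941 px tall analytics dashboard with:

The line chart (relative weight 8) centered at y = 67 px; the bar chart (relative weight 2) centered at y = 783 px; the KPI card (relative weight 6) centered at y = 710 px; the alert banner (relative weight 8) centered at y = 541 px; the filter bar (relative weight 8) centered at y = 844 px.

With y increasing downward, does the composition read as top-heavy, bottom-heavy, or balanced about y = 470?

bottom-heavy

Σw = 8 + 2 + 6 + 8 + 8 = 32.
Σw·y = 8·67 + 2·783 + 6·710 + 8·541 + 8·844 = 17442, so ȳ = 17442/32 ≈ 545.06.
545.1 vs midline 470 → bottom-heavy.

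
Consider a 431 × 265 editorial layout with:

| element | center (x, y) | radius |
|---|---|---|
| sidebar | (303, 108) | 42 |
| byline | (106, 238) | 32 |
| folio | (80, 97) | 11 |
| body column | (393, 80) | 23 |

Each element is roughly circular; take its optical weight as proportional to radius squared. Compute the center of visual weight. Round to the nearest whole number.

(250, 142)

r² weights: sidebar 42² = 1764, byline 32² = 1024, folio 11² = 121, body column 23² = 529. Total = 3438.
x-moment: 1764·303 + 1024·106 + 121·80 + 529·393 = 860613; centroid 860613/3438 ≈ 250.32.
y-moment: 1764·108 + 1024·238 + 121·97 + 529·80 = 488281; centroid 488281/3438 ≈ 142.02.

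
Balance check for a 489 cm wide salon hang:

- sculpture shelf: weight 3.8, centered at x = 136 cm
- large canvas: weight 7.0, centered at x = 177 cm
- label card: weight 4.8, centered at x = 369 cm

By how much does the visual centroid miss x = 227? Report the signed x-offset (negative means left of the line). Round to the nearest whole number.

≈ -1 cm

Σw = 3.8 + 7.0 + 4.8 = 15.6.
Σw·x = 3.8·136 + 7.0·177 + 4.8·369 = 3527.0, so x̄ = 3527.0/15.6 ≈ 226.09.
Offset from x = 227: 226.09 − 227 ≈ -0.91.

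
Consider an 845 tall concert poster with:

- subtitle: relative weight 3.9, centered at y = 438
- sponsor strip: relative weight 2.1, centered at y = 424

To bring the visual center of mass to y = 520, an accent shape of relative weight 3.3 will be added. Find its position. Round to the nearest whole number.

With the accent shape, Σw becomes 3.9 + 2.1 + 3.3 = 9.3.
y: need Σw·y = 9.3·520 = 4836.0. Existing = 3.9·438 + 2.1·424 = 2598.6. Remainder 2237.4 / 3.3 ≈ 678.00.

y ≈ 678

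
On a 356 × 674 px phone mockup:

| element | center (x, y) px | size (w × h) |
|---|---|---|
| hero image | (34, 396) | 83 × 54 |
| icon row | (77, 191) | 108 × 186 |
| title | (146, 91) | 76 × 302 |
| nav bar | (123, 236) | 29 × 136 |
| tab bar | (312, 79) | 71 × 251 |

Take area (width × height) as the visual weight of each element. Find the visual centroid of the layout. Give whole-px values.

(160, 145)

Areas → weights: hero image 83·54 = 4482, icon row 108·186 = 20088, title 76·302 = 22952, nav bar 29·136 = 3944, tab bar 71·251 = 17821; Σw = 69287.
x-moment: 4482·34 + 20088·77 + 22952·146 + 3944·123 + 17821·312 = 11095420; centroid 11095420/69287 ≈ 160.14.
y-moment: 4482·396 + 20088·191 + 22952·91 + 3944·236 + 17821·79 = 10038955; centroid 10038955/69287 ≈ 144.89.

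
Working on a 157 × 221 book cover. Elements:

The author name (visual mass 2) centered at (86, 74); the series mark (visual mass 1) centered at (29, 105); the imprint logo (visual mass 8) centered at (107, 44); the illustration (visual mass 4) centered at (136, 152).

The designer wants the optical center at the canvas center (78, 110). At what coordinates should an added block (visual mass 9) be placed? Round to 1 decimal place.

(30.1, 158.6)

New total weight: (2 + 1 + 8 + 4) + 9 = 24.
x: need Σw·x = 24·78 = 1872. Existing = 2·86 + 1·29 + 8·107 + 4·136 = 1601. Remainder 271 / 9 ≈ 30.11.
y: need Σw·y = 24·110 = 2640. Existing = 2·74 + 1·105 + 8·44 + 4·152 = 1213. Remainder 1427 / 9 ≈ 158.56.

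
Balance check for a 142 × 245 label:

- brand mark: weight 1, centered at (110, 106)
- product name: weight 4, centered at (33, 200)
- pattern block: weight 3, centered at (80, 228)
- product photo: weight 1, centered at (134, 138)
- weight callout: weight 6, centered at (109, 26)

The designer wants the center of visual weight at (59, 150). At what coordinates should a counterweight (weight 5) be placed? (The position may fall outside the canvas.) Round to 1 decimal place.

(-18.0, 223.2)

With the counterweight, Σw becomes 1 + 4 + 3 + 1 + 6 + 5 = 20.
x: need Σw·x = 20·59 = 1180. Existing = 1·110 + 4·33 + 3·80 + 1·134 + 6·109 = 1270. Remainder -90 / 5 ≈ -18.00.
y: need Σw·y = 20·150 = 3000. Existing = 1·106 + 4·200 + 3·228 + 1·138 + 6·26 = 1884. Remainder 1116 / 5 ≈ 223.20.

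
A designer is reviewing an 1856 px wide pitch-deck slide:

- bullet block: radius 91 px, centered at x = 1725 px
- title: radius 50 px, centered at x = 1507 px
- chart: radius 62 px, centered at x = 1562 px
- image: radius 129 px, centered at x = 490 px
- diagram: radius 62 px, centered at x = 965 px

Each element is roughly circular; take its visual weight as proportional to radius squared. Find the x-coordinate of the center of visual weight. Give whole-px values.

r² weights: bullet block 91² = 8281, title 50² = 2500, chart 62² = 3844, image 129² = 16641, diagram 62² = 3844. Total = 35110.
Σw·x = 8281·1725 + 2500·1507 + 3844·1562 + 16641·490 + 3844·965 = 35920103, so x̄ = 35920103/35110 ≈ 1023.07.

x ≈ 1023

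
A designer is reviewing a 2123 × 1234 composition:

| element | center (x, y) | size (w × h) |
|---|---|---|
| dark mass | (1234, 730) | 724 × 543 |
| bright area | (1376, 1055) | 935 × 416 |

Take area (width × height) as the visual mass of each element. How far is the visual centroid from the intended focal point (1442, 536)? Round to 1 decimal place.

Areas: dark mass 724·543 = 393132, bright area 935·416 = 388960. Total weight = 782092.
x-moment: 393132·1234 + 388960·1376 = 1020333848; centroid 1020333848/782092 ≈ 1304.62.
y-moment: 393132·730 + 388960·1055 = 697339160; centroid 697339160/782092 ≈ 891.63.
Offset from (1442, 536): Δx ≈ -137.38, Δy ≈ 355.63; distance = √(Δx² + Δy²) ≈ 381.25.

≈ 381.2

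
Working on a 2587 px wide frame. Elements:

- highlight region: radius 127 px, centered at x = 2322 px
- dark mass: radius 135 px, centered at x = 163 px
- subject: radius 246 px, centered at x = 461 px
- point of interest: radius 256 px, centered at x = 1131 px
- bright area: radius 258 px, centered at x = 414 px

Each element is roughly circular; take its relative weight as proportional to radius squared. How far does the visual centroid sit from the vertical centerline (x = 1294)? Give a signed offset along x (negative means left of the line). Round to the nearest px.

≈ -545 px

r² weights: highlight region 127² = 16129, dark mass 135² = 18225, subject 246² = 60516, point of interest 256² = 65536, bright area 258² = 66564. Total = 226970.
x: (16129·2322 + 18225·163 + 60516·461 + 65536·1131 + 66564·414) / 226970 = 169998801 / 226970 ≈ 748.99
Difference: 748.99 − 1294 ≈ -545.01.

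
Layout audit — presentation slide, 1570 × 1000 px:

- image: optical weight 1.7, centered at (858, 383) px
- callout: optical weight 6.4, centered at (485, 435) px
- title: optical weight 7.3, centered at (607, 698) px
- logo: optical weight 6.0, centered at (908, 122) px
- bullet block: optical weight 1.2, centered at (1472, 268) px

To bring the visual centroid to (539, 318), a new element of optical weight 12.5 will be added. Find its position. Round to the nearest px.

After adding the new element, total weight = 1.7 + 6.4 + 7.3 + 6.0 + 1.2 + 12.5 = 35.1.
x: need Σw·x = 35.1·539 = 18918.9. Existing = 1.7·858 + 6.4·485 + 7.3·607 + 6.0·908 + 1.2·1472 = 16208.1. Remainder 2710.8 / 12.5 ≈ 216.86.
y: need Σw·y = 35.1·318 = 11161.8. Existing = 1.7·383 + 6.4·435 + 7.3·698 + 6.0·122 + 1.2·268 = 9584.1. Remainder 1577.7 / 12.5 ≈ 126.22.

(217, 126)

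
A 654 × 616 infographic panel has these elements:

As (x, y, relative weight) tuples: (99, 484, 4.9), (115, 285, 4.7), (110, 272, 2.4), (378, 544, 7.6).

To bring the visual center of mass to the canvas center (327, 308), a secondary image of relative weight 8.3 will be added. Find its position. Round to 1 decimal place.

(597.7, 11.4)

New total weight: (4.9 + 4.7 + 2.4 + 7.6) + 8.3 = 27.9.
Along x: (4162.4 + 8.3·x) / 27.9 = 327 (existing moment 4.9·99 + 4.7·115 + 2.4·110 + 7.6·378 = 4162.4) ⇒ x = (9123.3 − 4162.4) / 8.3 ≈ 597.70.
Along y: (8498.3 + 8.3·y) / 27.9 = 308 (existing moment 4.9·484 + 4.7·285 + 2.4·272 + 7.6·544 = 8498.3) ⇒ y = (8593.2 − 8498.3) / 8.3 ≈ 11.43.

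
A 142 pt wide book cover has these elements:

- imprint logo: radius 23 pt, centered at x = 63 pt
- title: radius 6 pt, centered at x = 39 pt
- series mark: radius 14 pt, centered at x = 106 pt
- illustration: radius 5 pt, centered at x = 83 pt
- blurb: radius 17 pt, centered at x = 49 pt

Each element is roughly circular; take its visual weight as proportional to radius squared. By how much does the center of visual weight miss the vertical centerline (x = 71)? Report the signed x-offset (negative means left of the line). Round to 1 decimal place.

r² weights: imprint logo 23² = 529, title 6² = 36, series mark 14² = 196, illustration 5² = 25, blurb 17² = 289. Total = 1075.
Σw·x = 529·63 + 36·39 + 196·106 + 25·83 + 289·49 = 71743, so x̄ = 71743/1075 ≈ 66.74.
Offset from x = 71: 66.74 − 71 ≈ -4.26.

≈ -4.3 pt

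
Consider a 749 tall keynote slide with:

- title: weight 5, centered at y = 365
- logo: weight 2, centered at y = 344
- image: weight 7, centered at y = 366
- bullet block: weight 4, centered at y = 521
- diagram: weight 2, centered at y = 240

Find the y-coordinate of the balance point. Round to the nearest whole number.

Σw = 5 + 2 + 7 + 4 + 2 = 20.
y: (5·365 + 2·344 + 7·366 + 4·521 + 2·240) / 20 = 7639 / 20 ≈ 381.95

y ≈ 382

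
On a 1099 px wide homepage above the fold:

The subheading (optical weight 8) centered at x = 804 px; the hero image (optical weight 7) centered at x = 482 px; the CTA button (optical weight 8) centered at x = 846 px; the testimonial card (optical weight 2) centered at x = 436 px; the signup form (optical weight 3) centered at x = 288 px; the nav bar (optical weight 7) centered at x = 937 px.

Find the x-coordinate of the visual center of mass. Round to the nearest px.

x ≈ 711

Total weight = 8 + 7 + 8 + 2 + 3 + 7 = 35.
Σw·x = 8·804 + 7·482 + 8·846 + 2·436 + 3·288 + 7·937 = 24869, so x̄ = 24869/35 ≈ 710.54.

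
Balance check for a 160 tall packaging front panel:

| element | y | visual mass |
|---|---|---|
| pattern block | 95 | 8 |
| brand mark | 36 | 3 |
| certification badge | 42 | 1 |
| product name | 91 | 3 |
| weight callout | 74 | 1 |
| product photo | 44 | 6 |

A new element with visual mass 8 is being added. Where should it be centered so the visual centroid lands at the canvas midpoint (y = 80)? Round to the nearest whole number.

y ≈ 110

New total weight: (8 + 3 + 1 + 3 + 1 + 6) + 8 = 30.
y: need Σw·y = 30·80 = 2400. Existing = 8·95 + 3·36 + 1·42 + 3·91 + 1·74 + 6·44 = 1521. Remainder 879 / 8 ≈ 109.88.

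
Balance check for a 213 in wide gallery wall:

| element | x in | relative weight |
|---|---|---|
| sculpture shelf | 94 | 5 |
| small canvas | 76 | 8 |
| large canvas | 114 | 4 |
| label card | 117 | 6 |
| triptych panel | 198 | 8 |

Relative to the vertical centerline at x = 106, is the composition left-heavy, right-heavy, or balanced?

right-heavy

Σw = 5 + 8 + 4 + 6 + 8 = 31.
Σw·x = 5·94 + 8·76 + 4·114 + 6·117 + 8·198 = 3820, so x̄ = 3820/31 ≈ 123.23.
123.2 lies right of the midline 106, so the layout is right-heavy.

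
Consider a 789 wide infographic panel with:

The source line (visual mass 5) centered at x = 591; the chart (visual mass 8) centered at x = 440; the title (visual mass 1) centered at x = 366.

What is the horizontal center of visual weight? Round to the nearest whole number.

x ≈ 489

Σw = 5 + 8 + 1 = 14.
Σw·x = 5·591 + 8·440 + 1·366 = 6841, so x̄ = 6841/14 ≈ 488.64.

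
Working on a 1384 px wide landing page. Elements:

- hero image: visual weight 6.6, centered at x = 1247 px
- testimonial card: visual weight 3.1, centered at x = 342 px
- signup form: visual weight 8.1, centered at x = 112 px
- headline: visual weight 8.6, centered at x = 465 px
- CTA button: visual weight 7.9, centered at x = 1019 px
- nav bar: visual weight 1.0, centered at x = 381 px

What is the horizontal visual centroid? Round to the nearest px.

x ≈ 641

Weights sum to 6.6 + 3.1 + 8.1 + 8.6 + 7.9 + 1.0 = 35.3.
x: moment 22627.7 / weight 35.3 ≈ 641.01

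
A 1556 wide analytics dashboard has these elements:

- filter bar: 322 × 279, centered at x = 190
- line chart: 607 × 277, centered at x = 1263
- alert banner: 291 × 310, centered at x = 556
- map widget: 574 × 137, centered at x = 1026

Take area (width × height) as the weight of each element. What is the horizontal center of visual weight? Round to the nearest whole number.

Taking area as weight: filter bar 322·279 = 89838, line chart 607·277 = 168139, alert banner 291·310 = 90210, map widget 574·137 = 78638. Sum 426825.
Σw·x = 89838·190 + 168139·1263 + 90210·556 + 78638·1026 = 360268125, so x̄ = 360268125/426825 ≈ 844.07.

x ≈ 844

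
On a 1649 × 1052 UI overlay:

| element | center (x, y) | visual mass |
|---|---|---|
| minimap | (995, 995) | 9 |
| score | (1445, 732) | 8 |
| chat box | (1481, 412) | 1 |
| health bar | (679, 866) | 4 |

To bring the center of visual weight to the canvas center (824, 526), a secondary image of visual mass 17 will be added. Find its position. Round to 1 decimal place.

With the secondary image, Σw becomes 9 + 8 + 1 + 4 + 17 = 39.
Along x: (24712 + 17·x) / 39 = 824 (existing moment 9·995 + 8·1445 + 1·1481 + 4·679 = 24712) ⇒ x = (32136 − 24712) / 17 ≈ 436.71.
Along y: (18687 + 17·y) / 39 = 526 (existing moment 9·995 + 8·732 + 1·412 + 4·866 = 18687) ⇒ y = (20514 − 18687) / 17 ≈ 107.47.

(436.7, 107.5)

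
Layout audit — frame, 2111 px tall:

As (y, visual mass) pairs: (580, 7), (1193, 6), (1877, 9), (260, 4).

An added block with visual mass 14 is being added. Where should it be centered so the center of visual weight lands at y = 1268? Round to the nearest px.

y ≈ 1541

New total weight: (7 + 6 + 9 + 4) + 14 = 40.
Along y: (29151 + 14·y) / 40 = 1268 (existing moment 7·580 + 6·1193 + 9·1877 + 4·260 = 29151) ⇒ y = (50720 − 29151) / 14 ≈ 1540.64.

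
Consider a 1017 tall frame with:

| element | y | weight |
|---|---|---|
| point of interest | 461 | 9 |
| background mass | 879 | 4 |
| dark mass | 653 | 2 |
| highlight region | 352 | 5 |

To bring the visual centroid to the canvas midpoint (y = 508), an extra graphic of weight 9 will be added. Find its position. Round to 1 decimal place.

y ≈ 444.6

After adding the extra graphic, total weight = 9 + 4 + 2 + 5 + 9 = 29.
Along y: (10731 + 9·y) / 29 = 508 (existing moment 9·461 + 4·879 + 2·653 + 5·352 = 10731) ⇒ y = (14732 − 10731) / 9 ≈ 444.56.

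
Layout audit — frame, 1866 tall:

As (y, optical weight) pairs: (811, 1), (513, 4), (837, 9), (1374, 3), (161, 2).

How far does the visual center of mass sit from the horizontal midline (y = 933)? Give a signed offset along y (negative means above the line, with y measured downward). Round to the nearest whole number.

Weights sum to 1 + 4 + 9 + 3 + 2 = 19.
Σw·y = 1·811 + 4·513 + 9·837 + 3·1374 + 2·161 = 14840, so ȳ = 14840/19 ≈ 781.05.
Offset from y = 933: 781.05 − 933 ≈ -151.95.

≈ -152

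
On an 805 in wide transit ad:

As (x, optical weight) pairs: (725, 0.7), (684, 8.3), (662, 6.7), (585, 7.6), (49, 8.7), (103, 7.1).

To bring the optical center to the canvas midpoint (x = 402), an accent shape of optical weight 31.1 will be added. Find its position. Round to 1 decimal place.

x ≈ 385.7

After adding the accent shape, total weight = 0.7 + 8.3 + 6.7 + 7.6 + 8.7 + 7.1 + 31.1 = 70.2.
Along x: (16223.7 + 31.1·x) / 70.2 = 402 (existing moment 0.7·725 + 8.3·684 + 6.7·662 + 7.6·585 + 8.7·49 + 7.1·103 = 16223.7) ⇒ x = (28220.4 − 16223.7) / 31.1 ≈ 385.75.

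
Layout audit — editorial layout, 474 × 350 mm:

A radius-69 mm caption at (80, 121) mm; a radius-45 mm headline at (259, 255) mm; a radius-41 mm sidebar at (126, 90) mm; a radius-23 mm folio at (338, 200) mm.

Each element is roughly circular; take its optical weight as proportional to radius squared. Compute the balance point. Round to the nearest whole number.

Weights ∝ r²: caption 69² = 4761, headline 45² = 2025, sidebar 41² = 1681, folio 23² = 529; Σw = 8996.
Σw·x = 4761·80 + 2025·259 + 1681·126 + 529·338 = 1295963, so x̄ = 1295963/8996 ≈ 144.06.
Σw·y = 4761·121 + 2025·255 + 1681·90 + 529·200 = 1349546, so ȳ = 1349546/8996 ≈ 150.02.

(144, 150)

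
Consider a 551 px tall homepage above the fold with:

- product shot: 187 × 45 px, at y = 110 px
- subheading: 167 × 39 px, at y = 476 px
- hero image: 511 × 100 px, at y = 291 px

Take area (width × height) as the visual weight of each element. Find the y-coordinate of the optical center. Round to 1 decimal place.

Taking area as weight: product shot 187·45 = 8415, subheading 167·39 = 6513, hero image 511·100 = 51100. Sum 66028.
Σw·y = 8415·110 + 6513·476 + 51100·291 = 18895938, so ȳ = 18895938/66028 ≈ 286.18.

y ≈ 286.2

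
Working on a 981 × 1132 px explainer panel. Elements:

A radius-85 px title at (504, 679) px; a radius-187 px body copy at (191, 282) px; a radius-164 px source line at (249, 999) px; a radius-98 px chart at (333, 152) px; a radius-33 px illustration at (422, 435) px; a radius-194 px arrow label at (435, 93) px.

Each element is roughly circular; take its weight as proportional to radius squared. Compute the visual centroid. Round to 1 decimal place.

(315.5, 400.9)

Weights ∝ r²: title 85² = 7225, body copy 187² = 34969, source line 164² = 26896, chart 98² = 9604, illustration 33² = 1089, arrow label 194² = 37636; Σw = 117419.
Σw·x = 37046933; x̄ = 37046933/117419 ≈ 315.51.
Σw·y = 47069808; ȳ = 47069808/117419 ≈ 400.87.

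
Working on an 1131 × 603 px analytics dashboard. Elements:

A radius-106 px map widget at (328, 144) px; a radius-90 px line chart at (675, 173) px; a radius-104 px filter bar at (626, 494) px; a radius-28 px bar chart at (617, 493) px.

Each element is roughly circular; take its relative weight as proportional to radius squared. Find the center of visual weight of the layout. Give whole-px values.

Weights ∝ r²: map widget 106² = 11236, line chart 90² = 8100, filter bar 104² = 10816, bar chart 28² = 784; Σw = 30936.
x-moment: 11236·328 + 8100·675 + 10816·626 + 784·617 = 16407452; centroid 16407452/30936 ≈ 530.37.
y-moment: 11236·144 + 8100·173 + 10816·494 + 784·493 = 8748900; centroid 8748900/30936 ≈ 282.81.

(530, 283)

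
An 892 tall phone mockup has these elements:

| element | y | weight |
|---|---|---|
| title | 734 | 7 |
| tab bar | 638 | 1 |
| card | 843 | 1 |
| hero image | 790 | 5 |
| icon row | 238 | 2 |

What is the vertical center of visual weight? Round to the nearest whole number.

y ≈ 690

Σw = 7 + 1 + 1 + 5 + 2 = 16.
y: (7·734 + 1·638 + 1·843 + 5·790 + 2·238) / 16 = 11045 / 16 ≈ 690.31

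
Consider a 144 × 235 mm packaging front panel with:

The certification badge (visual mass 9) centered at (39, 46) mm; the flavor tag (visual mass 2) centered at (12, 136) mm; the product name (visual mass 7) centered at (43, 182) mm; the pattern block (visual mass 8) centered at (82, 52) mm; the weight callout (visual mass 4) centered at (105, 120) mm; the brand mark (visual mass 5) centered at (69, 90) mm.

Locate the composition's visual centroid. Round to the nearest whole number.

Σw = 9 + 2 + 7 + 8 + 4 + 5 = 35.
x: moment 2097 / weight 35 ≈ 59.91
Σw·y = 3306; ȳ = 3306/35 ≈ 94.46.

(60, 94)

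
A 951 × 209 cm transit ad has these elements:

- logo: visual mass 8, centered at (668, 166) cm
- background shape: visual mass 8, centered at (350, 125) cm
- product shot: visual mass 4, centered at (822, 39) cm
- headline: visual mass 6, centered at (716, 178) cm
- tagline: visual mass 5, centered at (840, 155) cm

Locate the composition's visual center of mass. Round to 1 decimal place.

Weights sum to 8 + 8 + 4 + 6 + 5 = 31.
x-moment: 8·668 + 8·350 + 4·822 + 6·716 + 5·840 = 19928; centroid 19928/31 ≈ 642.84.
y-moment: 8·166 + 8·125 + 4·39 + 6·178 + 5·155 = 4327; centroid 4327/31 ≈ 139.58.

(642.8, 139.6)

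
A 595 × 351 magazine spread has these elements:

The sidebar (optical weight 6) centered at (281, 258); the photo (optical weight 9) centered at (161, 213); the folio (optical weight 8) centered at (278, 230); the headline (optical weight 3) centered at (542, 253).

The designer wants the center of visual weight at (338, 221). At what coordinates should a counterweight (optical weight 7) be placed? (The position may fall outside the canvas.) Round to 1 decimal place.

(595.6, 175.6)

After adding the counterweight, total weight = 6 + 9 + 8 + 3 + 7 = 33.
x: target moment 33×338 = 11154; current 6·281 + 9·161 + 8·278 + 3·542 = 6985; the counterweight supplies 4169, so x = 4169/7 ≈ 595.57.
y: target moment 33×221 = 7293; current 6·258 + 9·213 + 8·230 + 3·253 = 6064; the counterweight supplies 1229, so y = 1229/7 ≈ 175.57.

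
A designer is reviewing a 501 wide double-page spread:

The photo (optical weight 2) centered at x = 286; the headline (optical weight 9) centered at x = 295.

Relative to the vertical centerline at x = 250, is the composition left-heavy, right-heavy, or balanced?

right-heavy

Σw = 2 + 9 = 11.
x-moment: 2·286 + 9·295 = 3227; centroid 3227/11 ≈ 293.36.
293.4 vs midline 250 → right-heavy.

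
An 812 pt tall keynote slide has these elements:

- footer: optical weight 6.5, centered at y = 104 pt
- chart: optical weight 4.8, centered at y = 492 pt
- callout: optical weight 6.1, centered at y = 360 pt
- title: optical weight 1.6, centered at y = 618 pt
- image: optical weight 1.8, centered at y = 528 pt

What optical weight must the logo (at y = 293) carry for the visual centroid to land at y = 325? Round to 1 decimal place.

w ≈ 12.9

Existing Σw = 20.8 (6.5 + 4.8 + 6.1 + 1.6 + 1.8); existing moment 6.5·104 + 4.8·492 + 6.1·360 + 1.6·618 + 1.8·528 = 7172.8.
Balance at y = 325 requires (7172.8 + w·293) / (20.8 + w) = 325.
Solving: w = (325·20.8 − 7172.8) / (293 − 325) = -412.8 / -32 ≈ 12.90.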